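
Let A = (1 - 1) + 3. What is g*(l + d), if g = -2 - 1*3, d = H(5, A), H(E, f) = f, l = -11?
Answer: 40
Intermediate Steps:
A = 3 (A = 0 + 3 = 3)
d = 3
g = -5 (g = -2 - 3 = -5)
g*(l + d) = -5*(-11 + 3) = -5*(-8) = 40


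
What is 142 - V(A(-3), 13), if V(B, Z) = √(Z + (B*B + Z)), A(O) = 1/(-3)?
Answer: 142 - √235/3 ≈ 136.89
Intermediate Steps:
A(O) = -⅓
V(B, Z) = √(B² + 2*Z) (V(B, Z) = √(Z + (B² + Z)) = √(Z + (Z + B²)) = √(B² + 2*Z))
142 - V(A(-3), 13) = 142 - √((-⅓)² + 2*13) = 142 - √(⅑ + 26) = 142 - √(235/9) = 142 - √235/3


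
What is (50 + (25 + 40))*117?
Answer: 13455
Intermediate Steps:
(50 + (25 + 40))*117 = (50 + 65)*117 = 115*117 = 13455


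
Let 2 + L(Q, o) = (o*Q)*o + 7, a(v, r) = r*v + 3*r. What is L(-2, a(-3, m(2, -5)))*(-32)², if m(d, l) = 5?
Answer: 5120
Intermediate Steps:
a(v, r) = 3*r + r*v
L(Q, o) = 5 + Q*o² (L(Q, o) = -2 + ((o*Q)*o + 7) = -2 + ((Q*o)*o + 7) = -2 + (Q*o² + 7) = -2 + (7 + Q*o²) = 5 + Q*o²)
L(-2, a(-3, m(2, -5)))*(-32)² = (5 - 2*25*(3 - 3)²)*(-32)² = (5 - 2*(5*0)²)*1024 = (5 - 2*0²)*1024 = (5 - 2*0)*1024 = (5 + 0)*1024 = 5*1024 = 5120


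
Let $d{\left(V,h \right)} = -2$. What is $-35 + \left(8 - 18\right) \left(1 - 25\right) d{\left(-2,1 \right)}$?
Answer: $-515$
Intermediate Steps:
$-35 + \left(8 - 18\right) \left(1 - 25\right) d{\left(-2,1 \right)} = -35 + \left(8 - 18\right) \left(1 - 25\right) \left(-2\right) = -35 + \left(-10\right) \left(-24\right) \left(-2\right) = -35 + 240 \left(-2\right) = -35 - 480 = -515$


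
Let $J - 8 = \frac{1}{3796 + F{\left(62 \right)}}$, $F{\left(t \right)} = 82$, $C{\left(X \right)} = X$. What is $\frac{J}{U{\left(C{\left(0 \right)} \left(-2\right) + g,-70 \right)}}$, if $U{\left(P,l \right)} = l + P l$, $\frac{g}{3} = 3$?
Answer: $- \frac{1241}{108584} \approx -0.011429$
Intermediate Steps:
$g = 9$ ($g = 3 \cdot 3 = 9$)
$J = \frac{31025}{3878}$ ($J = 8 + \frac{1}{3796 + 82} = 8 + \frac{1}{3878} = \frac{31025}{3878} \approx 8.0003$)
$\frac{J}{U{\left(C{\left(0 \right)} \left(-2\right) + g,-70 \right)}} = \frac{31025}{3878 \left(- 70 \left(1 + \left(0 \left(-2\right) + 9\right)\right)\right)} = \frac{31025}{3878 \left(- 70 \left(1 + \left(0 + 9\right)\right)\right)} = \frac{31025}{3878 \left(- 70 \left(1 + 9\right)\right)} = \frac{31025}{3878 \left(\left(-70\right) 10\right)} = \frac{31025}{3878 \left(-700\right)} = \frac{31025}{3878} \left(- \frac{1}{700}\right) = - \frac{1241}{108584}$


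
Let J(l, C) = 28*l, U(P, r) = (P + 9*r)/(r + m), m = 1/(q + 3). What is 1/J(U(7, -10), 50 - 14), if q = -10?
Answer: 71/16268 ≈ 0.0043644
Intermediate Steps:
m = -⅐ (m = 1/(-10 + 3) = 1/(-7) = -⅐ ≈ -0.14286)
U(P, r) = (P + 9*r)/(-⅐ + r) (U(P, r) = (P + 9*r)/(r - ⅐) = (P + 9*r)/(-⅐ + r))
1/J(U(7, -10), 50 - 14) = 1/(28*(7*(7 + 9*(-10))/(-1 + 7*(-10)))) = 1/(28*(7*(7 - 90)/(-1 - 70))) = 1/(28*(7*(-83)/(-71))) = 1/(28*(7*(-1/71)*(-83))) = 1/(28*(581/71)) = 1/(16268/71) = 71/16268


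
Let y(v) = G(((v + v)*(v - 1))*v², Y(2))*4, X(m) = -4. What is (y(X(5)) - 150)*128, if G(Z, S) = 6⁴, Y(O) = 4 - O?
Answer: 644352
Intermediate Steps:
G(Z, S) = 1296
y(v) = 5184 (y(v) = 1296*4 = 5184)
(y(X(5)) - 150)*128 = (5184 - 150)*128 = 5034*128 = 644352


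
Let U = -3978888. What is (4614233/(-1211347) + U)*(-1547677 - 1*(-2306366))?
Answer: -3656743396581940241/1211347 ≈ -3.0187e+12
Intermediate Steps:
(4614233/(-1211347) + U)*(-1547677 - 1*(-2306366)) = (4614233/(-1211347) - 3978888)*(-1547677 - 1*(-2306366)) = (4614233*(-1/1211347) - 3978888)*(-1547677 + 2306366) = (-4614233/1211347 - 3978888)*758689 = -4819818656369/1211347*758689 = -3656743396581940241/1211347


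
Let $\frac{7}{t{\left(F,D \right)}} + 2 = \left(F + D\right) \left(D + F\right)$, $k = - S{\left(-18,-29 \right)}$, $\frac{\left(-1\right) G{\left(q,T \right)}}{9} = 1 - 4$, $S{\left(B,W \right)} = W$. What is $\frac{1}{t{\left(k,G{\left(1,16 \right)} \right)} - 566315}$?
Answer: $- \frac{3134}{1774831203} \approx -1.7658 \cdot 10^{-6}$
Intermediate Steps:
$G{\left(q,T \right)} = 27$ ($G{\left(q,T \right)} = - 9 \left(1 - 4\right) = \left(-9\right) \left(-3\right) = 27$)
$k = 29$ ($k = \left(-1\right) \left(-29\right) = 29$)
$t{\left(F,D \right)} = \frac{7}{-2 + \left(D + F\right)^{2}}$ ($t{\left(F,D \right)} = \frac{7}{-2 + \left(F + D\right) \left(D + F\right)} = \frac{7}{-2 + \left(D + F\right) \left(D + F\right)} = \frac{7}{-2 + \left(D + F\right)^{2}}$)
$\frac{1}{t{\left(k,G{\left(1,16 \right)} \right)} - 566315} = \frac{1}{\frac{7}{-2 + \left(27 + 29\right)^{2}} - 566315} = \frac{1}{\frac{7}{-2 + 56^{2}} - 566315} = \frac{1}{\frac{7}{-2 + 3136} - 566315} = \frac{1}{\frac{7}{3134} - 566315} = \frac{1}{- \frac{1774831203}{3134}} = - \frac{3134}{1774831203}$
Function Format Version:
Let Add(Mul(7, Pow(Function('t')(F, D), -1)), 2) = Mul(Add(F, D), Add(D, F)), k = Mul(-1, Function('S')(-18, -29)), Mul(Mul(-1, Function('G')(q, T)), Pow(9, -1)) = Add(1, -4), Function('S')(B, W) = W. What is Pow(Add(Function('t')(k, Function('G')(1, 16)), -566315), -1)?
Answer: Rational(-3134, 1774831203) ≈ -1.7658e-6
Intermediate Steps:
Function('G')(q, T) = 27 (Function('G')(q, T) = Mul(-9, Add(1, -4)) = Mul(-9, -3) = 27)
k = 29 (k = Mul(-1, -29) = 29)
Function('t')(F, D) = Mul(7, Pow(Add(-2, Pow(Add(D, F), 2)), -1)) (Function('t')(F, D) = Mul(7, Pow(Add(-2, Mul(Add(F, D), Add(D, F))), -1)) = Mul(7, Pow(Add(-2, Mul(Add(D, F), Add(D, F))), -1)) = Mul(7, Pow(Add(-2, Pow(Add(D, F), 2)), -1)))
Pow(Add(Function('t')(k, Function('G')(1, 16)), -566315), -1) = Pow(Add(Mul(7, Pow(Add(-2, Pow(Add(27, 29), 2)), -1)), -566315), -1) = Pow(Add(Mul(7, Pow(Add(-2, Pow(56, 2)), -1)), -566315), -1) = Pow(Add(Mul(7, Pow(Add(-2, 3136), -1)), -566315), -1) = Pow(Add(Mul(7, Pow(3134, -1)), -566315), -1) = Pow(Add(Mul(7, Rational(1, 3134)), -566315), -1) = Pow(Add(Rational(7, 3134), -566315), -1) = Pow(Rational(-1774831203, 3134), -1) = Rational(-3134, 1774831203)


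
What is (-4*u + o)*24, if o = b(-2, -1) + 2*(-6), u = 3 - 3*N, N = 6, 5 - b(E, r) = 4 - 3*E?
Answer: 1032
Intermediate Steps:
b(E, r) = 1 + 3*E (b(E, r) = 5 - (4 - 3*E) = 5 + (-4 + 3*E) = 1 + 3*E)
u = -15 (u = 3 - 3*6 = 3 - 18 = -15)
o = -17 (o = (1 + 3*(-2)) + 2*(-6) = (1 - 6) - 12 = -5 - 12 = -17)
(-4*u + o)*24 = (-4*(-15) - 17)*24 = (60 - 17)*24 = 43*24 = 1032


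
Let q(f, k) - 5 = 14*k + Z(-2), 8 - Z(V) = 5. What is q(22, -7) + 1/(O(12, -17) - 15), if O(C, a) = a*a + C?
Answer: -25739/286 ≈ -89.996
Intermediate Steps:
O(C, a) = C + a² (O(C, a) = a² + C = C + a²)
Z(V) = 3 (Z(V) = 8 - 1*5 = 8 - 5 = 3)
q(f, k) = 8 + 14*k (q(f, k) = 5 + (14*k + 3) = 5 + (3 + 14*k) = 8 + 14*k)
q(22, -7) + 1/(O(12, -17) - 15) = (8 + 14*(-7)) + 1/((12 + (-17)²) - 15) = (8 - 98) + 1/((12 + 289) - 15) = -90 + 1/(301 - 15) = -90 + 1/286 = -25739/286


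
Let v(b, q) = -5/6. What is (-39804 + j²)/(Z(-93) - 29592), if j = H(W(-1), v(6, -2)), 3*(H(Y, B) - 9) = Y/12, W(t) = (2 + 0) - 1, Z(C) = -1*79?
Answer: 51480359/38453616 ≈ 1.3388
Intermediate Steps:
v(b, q) = -⅚ (v(b, q) = -5*⅙ = -⅚)
Z(C) = -79
W(t) = 1 (W(t) = 2 - 1 = 1)
H(Y, B) = 9 + Y/36 (H(Y, B) = 9 + (Y/12)/3 = 9 + Y/36)
j = 325/36 (j = 9 + (1/36)*1 = 9 + 1/36 = 325/36 ≈ 9.0278)
(-39804 + j²)/(Z(-93) - 29592) = (-39804 + (325/36)²)/(-79 - 29592) = (-39804 + 105625/1296)/(-29671) = -51480359/1296*(-1/29671) = 51480359/38453616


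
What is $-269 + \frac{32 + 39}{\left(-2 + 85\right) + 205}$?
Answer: $- \frac{77401}{288} \approx -268.75$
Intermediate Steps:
$-269 + \frac{32 + 39}{\left(-2 + 85\right) + 205} = -269 + \frac{71}{83 + 205} = -269 + \frac{71}{288} = - \frac{77401}{288}$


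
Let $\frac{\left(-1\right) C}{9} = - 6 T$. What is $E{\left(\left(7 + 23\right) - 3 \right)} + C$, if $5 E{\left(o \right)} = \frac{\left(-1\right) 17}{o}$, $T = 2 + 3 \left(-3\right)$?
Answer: $- \frac{51047}{135} \approx -378.13$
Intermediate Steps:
$T = -7$ ($T = 2 - 9 = -7$)
$E{\left(o \right)} = - \frac{17}{5 o}$ ($E{\left(o \right)} = \frac{\left(-1\right) 17 \frac{1}{o}}{5} = \frac{\left(-17\right) \frac{1}{o}}{5} = - \frac{17}{5 o}$)
$C = -378$ ($C = - 9 \left(\left(-6\right) \left(-7\right)\right) = \left(-9\right) 42 = -378$)
$E{\left(\left(7 + 23\right) - 3 \right)} + C = - \frac{17}{5 \left(\left(7 + 23\right) - 3\right)} - 378 = - \frac{17}{5 \left(30 - 3\right)} - 378 = - \frac{17}{5 \cdot 27} - 378 = \left(- \frac{17}{5}\right) \frac{1}{27} - 378 = - \frac{17}{135} - 378 = - \frac{51047}{135}$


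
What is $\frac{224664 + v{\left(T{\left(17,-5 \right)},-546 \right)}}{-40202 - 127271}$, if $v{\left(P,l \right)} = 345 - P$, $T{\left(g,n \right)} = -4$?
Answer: $- \frac{225013}{167473} \approx -1.3436$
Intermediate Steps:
$\frac{224664 + v{\left(T{\left(17,-5 \right)},-546 \right)}}{-40202 - 127271} = \frac{224664 + \left(345 - -4\right)}{-40202 - 127271} = \frac{224664 + \left(345 + 4\right)}{-167473} = \left(224664 + 349\right) \left(- \frac{1}{167473}\right) = 225013 \left(- \frac{1}{167473}\right) = - \frac{225013}{167473}$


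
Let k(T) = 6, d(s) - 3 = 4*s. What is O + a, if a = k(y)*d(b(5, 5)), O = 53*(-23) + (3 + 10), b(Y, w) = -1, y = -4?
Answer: -1212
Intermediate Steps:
d(s) = 3 + 4*s
O = -1206 (O = -1219 + 13 = -1206)
a = -6 (a = 6*(3 + 4*(-1)) = 6*(3 - 4) = 6*(-1) = -6)
O + a = -1206 - 6 = -1212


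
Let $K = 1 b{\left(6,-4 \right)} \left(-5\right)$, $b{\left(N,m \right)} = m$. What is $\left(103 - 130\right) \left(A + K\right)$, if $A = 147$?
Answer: $-4509$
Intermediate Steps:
$K = 20$ ($K = 1 \left(-4\right) \left(-5\right) = \left(-4\right) \left(-5\right) = 20$)
$\left(103 - 130\right) \left(A + K\right) = \left(103 - 130\right) \left(147 + 20\right) = \left(-27\right) 167 = -4509$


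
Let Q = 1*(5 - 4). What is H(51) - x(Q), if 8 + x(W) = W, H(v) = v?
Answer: 58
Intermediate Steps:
Q = 1 (Q = 1*1 = 1)
x(W) = -8 + W
H(51) - x(Q) = 51 - (-8 + 1) = 51 - 1*(-7) = 51 + 7 = 58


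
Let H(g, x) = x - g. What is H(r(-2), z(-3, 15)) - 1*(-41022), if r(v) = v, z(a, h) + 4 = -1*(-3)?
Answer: 41023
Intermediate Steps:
z(a, h) = -1 (z(a, h) = -4 - 1*(-3) = -4 + 3 = -1)
H(r(-2), z(-3, 15)) - 1*(-41022) = (-1 - 1*(-2)) - 1*(-41022) = (-1 + 2) + 41022 = 1 + 41022 = 41023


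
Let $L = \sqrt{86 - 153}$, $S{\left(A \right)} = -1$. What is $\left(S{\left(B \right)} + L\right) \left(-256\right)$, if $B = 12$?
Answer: $256 - 256 i \sqrt{67} \approx 256.0 - 2095.4 i$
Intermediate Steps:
$L = i \sqrt{67}$ ($L = \sqrt{-67} = i \sqrt{67} \approx 8.1853 i$)
$\left(S{\left(B \right)} + L\right) \left(-256\right) = \left(-1 + i \sqrt{67}\right) \left(-256\right) = 256 - 256 i \sqrt{67}$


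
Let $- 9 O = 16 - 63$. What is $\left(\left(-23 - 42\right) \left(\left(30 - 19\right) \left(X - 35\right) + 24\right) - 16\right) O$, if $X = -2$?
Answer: $\frac{389771}{3} \approx 1.2992 \cdot 10^{5}$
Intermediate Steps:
$O = \frac{47}{9}$ ($O = - \frac{16 - 63}{9} = \left(- \frac{1}{9}\right) \left(-47\right) = \frac{47}{9} \approx 5.2222$)
$\left(\left(-23 - 42\right) \left(\left(30 - 19\right) \left(X - 35\right) + 24\right) - 16\right) O = \left(\left(-23 - 42\right) \left(\left(30 - 19\right) \left(-2 - 35\right) + 24\right) - 16\right) \frac{47}{9} = \left(- 65 \left(11 \left(-37\right) + 24\right) - 16\right) \frac{47}{9} = \left(- 65 \left(-407 + 24\right) - 16\right) \frac{47}{9} = \left(\left(-65\right) \left(-383\right) - 16\right) \frac{47}{9} = \left(24895 - 16\right) \frac{47}{9} = 24879 \cdot \frac{47}{9} = \frac{389771}{3}$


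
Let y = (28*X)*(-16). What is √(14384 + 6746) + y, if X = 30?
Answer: -13440 + √21130 ≈ -13295.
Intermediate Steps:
y = -13440 (y = (28*30)*(-16) = 840*(-16) = -13440)
√(14384 + 6746) + y = √(14384 + 6746) - 13440 = √21130 - 13440 = -13440 + √21130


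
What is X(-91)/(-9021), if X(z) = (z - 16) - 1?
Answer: 36/3007 ≈ 0.011972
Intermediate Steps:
X(z) = -17 + z (X(z) = (-16 + z) - 1 = -17 + z)
X(-91)/(-9021) = (-17 - 91)/(-9021) = -108*(-1/9021) = 36/3007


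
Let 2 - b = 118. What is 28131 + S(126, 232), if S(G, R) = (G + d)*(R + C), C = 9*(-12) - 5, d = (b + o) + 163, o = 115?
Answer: 62403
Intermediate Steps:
b = -116 (b = 2 - 1*118 = 2 - 118 = -116)
d = 162 (d = (-116 + 115) + 163 = -1 + 163 = 162)
C = -113 (C = -108 - 5 = -113)
S(G, R) = (-113 + R)*(162 + G) (S(G, R) = (G + 162)*(R - 113) = (162 + G)*(-113 + R) = (-113 + R)*(162 + G))
28131 + S(126, 232) = 28131 + (-18306 - 113*126 + 162*232 + 126*232) = 28131 + (-18306 - 14238 + 37584 + 29232) = 28131 + 34272 = 62403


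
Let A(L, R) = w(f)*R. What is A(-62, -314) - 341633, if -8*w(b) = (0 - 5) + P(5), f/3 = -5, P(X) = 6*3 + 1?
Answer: -682167/2 ≈ -3.4108e+5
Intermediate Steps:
P(X) = 19 (P(X) = 18 + 1 = 19)
f = -15 (f = 3*(-5) = -15)
w(b) = -7/4 (w(b) = -((0 - 5) + 19)/8 = -(-5 + 19)/8 = -1/8*14 = -7/4)
A(L, R) = -7*R/4
A(-62, -314) - 341633 = -7/4*(-314) - 341633 = 1099/2 - 341633 = -682167/2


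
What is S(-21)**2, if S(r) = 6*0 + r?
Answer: 441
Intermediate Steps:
S(r) = r (S(r) = 0 + r = r)
S(-21)**2 = (-21)**2 = 441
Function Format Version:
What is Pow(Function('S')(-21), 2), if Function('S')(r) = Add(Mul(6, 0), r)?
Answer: 441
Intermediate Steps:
Function('S')(r) = r (Function('S')(r) = Add(0, r) = r)
Pow(Function('S')(-21), 2) = Pow(-21, 2) = 441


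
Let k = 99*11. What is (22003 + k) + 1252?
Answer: 24344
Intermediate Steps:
k = 1089
(22003 + k) + 1252 = (22003 + 1089) + 1252 = 23092 + 1252 = 24344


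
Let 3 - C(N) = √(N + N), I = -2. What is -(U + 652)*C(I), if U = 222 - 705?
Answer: -507 + 338*I ≈ -507.0 + 338.0*I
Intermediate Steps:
U = -483
C(N) = 3 - √2*√N (C(N) = 3 - √(N + N) = 3 - √(2*N) = 3 - √2*√N)
-(U + 652)*C(I) = -(-483 + 652)*(3 - √2*√(-2)) = -169*(3 - √2*I*√2) = -169*(3 - 2*I) = -(507 - 338*I) = -507 + 338*I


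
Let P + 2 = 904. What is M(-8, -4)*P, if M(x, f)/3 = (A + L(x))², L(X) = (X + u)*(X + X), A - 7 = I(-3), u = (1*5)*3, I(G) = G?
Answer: 31562784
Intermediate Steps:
P = 902 (P = -2 + 904 = 902)
u = 15 (u = 5*3 = 15)
A = 4 (A = 7 - 3 = 4)
L(X) = 2*X*(15 + X) (L(X) = (X + 15)*(X + X) = (15 + X)*(2*X) = 2*X*(15 + X))
M(x, f) = 3*(4 + 2*x*(15 + x))²
M(-8, -4)*P = (12*(2 - 8*(15 - 8))²)*902 = (12*(2 - 8*7)²)*902 = (12*(2 - 56)²)*902 = (12*(-54)²)*902 = (12*2916)*902 = 34992*902 = 31562784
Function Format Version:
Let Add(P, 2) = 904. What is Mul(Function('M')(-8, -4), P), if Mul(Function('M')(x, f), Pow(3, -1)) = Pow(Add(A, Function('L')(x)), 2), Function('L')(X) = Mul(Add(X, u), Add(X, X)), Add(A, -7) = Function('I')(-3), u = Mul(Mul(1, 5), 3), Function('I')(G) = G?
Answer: 31562784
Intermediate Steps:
P = 902 (P = Add(-2, 904) = 902)
u = 15 (u = Mul(5, 3) = 15)
A = 4 (A = Add(7, -3) = 4)
Function('L')(X) = Mul(2, X, Add(15, X)) (Function('L')(X) = Mul(Add(X, 15), Add(X, X)) = Mul(Add(15, X), Mul(2, X)) = Mul(2, X, Add(15, X)))
Function('M')(x, f) = Mul(3, Pow(Add(4, Mul(2, x, Add(15, x))), 2))
Mul(Function('M')(-8, -4), P) = Mul(Mul(12, Pow(Add(2, Mul(-8, Add(15, -8))), 2)), 902) = Mul(Mul(12, Pow(Add(2, Mul(-8, 7)), 2)), 902) = Mul(Mul(12, Pow(Add(2, -56), 2)), 902) = Mul(Mul(12, Pow(-54, 2)), 902) = Mul(Mul(12, 2916), 902) = Mul(34992, 902) = 31562784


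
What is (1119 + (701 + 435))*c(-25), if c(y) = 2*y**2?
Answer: 2818750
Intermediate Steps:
(1119 + (701 + 435))*c(-25) = (1119 + (701 + 435))*(2*(-25)**2) = (1119 + 1136)*(2*625) = 2255*1250 = 2818750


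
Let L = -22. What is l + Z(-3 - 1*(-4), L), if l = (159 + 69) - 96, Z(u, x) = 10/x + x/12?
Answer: 8561/66 ≈ 129.71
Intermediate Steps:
Z(u, x) = 10/x + x/12 (Z(u, x) = 10/x + x*(1/12) = 10/x + x/12)
l = 132 (l = 228 - 96 = 132)
l + Z(-3 - 1*(-4), L) = 132 + (10/(-22) + (1/12)*(-22)) = 132 + (10*(-1/22) - 11/6) = 132 + (-5/11 - 11/6) = 132 - 151/66 = 8561/66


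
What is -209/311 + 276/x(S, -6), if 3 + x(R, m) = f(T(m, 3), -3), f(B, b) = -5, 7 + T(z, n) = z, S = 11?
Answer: -21877/622 ≈ -35.172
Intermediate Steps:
T(z, n) = -7 + z
x(R, m) = -8 (x(R, m) = -3 - 5 = -8)
-209/311 + 276/x(S, -6) = -209/311 + 276/(-8) = -209*1/311 + 276*(-⅛) = -209/311 - 69/2 = -21877/622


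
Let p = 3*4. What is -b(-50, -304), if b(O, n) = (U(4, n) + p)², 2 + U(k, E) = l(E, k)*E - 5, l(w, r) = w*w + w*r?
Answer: -768664257792025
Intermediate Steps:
l(w, r) = w² + r*w
U(k, E) = -7 + E²*(E + k) (U(k, E) = -2 + ((E*(k + E))*E - 5) = -2 + ((E*(E + k))*E - 5) = -2 + (E²*(E + k) - 5) = -2 + (-5 + E²*(E + k)) = -7 + E²*(E + k))
p = 12
b(O, n) = (5 + n²*(4 + n))² (b(O, n) = ((-7 + n²*(n + 4)) + 12)² = ((-7 + n²*(4 + n)) + 12)² = (5 + n²*(4 + n))²)
-b(-50, -304) = -(5 + (-304)²*(4 - 304))² = -(5 + 92416*(-300))² = -(5 - 27724800)² = -1*(-27724795)² = -1*768664257792025 = -768664257792025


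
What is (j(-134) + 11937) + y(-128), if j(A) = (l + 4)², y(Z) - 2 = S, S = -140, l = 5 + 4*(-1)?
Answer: 11824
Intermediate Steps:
l = 1 (l = 5 - 4 = 1)
y(Z) = -138 (y(Z) = 2 - 140 = -138)
j(A) = 25 (j(A) = (1 + 4)² = 5² = 25)
(j(-134) + 11937) + y(-128) = (25 + 11937) - 138 = 11962 - 138 = 11824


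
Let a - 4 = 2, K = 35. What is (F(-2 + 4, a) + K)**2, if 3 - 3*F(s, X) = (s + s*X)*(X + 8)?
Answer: 7744/9 ≈ 860.44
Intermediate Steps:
a = 6 (a = 4 + 2 = 6)
F(s, X) = 1 - (8 + X)*(s + X*s)/3 (F(s, X) = 1 - (s + s*X)*(X + 8)/3 = 1 - (s + X*s)*(8 + X)/3 = 1 - (8 + X)*(s + X*s)/3)
(F(-2 + 4, a) + K)**2 = ((1 - 8*(-2 + 4)/3 - 3*6*(-2 + 4) - 1/3*(-2 + 4)*6**2) + 35)**2 = ((1 - 8/3*2 - 3*6*2 - 1/3*2*36) + 35)**2 = ((1 - 16/3 - 36 - 24) + 35)**2 = (-193/3 + 35)**2 = (-88/3)**2 = 7744/9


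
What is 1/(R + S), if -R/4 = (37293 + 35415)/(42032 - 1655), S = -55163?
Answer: -13459/742535761 ≈ -1.8126e-5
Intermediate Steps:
R = -96944/13459 (R = -4*(37293 + 35415)/(42032 - 1655) = -290832/40377 = -4*24236/13459 = -96944/13459 ≈ -7.2029)
1/(R + S) = 1/(-96944/13459 - 55163) = 1/(-742535761/13459) = -13459/742535761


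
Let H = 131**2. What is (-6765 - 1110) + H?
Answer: 9286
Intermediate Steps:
H = 17161
(-6765 - 1110) + H = (-6765 - 1110) + 17161 = -7875 + 17161 = 9286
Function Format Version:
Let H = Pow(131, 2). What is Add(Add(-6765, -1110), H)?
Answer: 9286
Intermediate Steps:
H = 17161
Add(Add(-6765, -1110), H) = Add(Add(-6765, -1110), 17161) = Add(-7875, 17161) = 9286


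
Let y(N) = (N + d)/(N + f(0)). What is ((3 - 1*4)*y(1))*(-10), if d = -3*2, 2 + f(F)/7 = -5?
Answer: 25/24 ≈ 1.0417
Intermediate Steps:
f(F) = -49 (f(F) = -14 + 7*(-5) = -14 - 35 = -49)
d = -6
y(N) = (-6 + N)/(-49 + N) (y(N) = (N - 6)/(N - 49) = (-6 + N)/(-49 + N))
((3 - 1*4)*y(1))*(-10) = ((3 - 1*4)*((-6 + 1)/(-49 + 1)))*(-10) = ((3 - 4)*(-5/(-48)))*(-10) = -(-1)*(-5)/48*(-10) = -1*5/48*(-10) = -5/48*(-10) = 25/24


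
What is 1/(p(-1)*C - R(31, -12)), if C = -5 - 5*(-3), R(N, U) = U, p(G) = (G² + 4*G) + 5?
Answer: 1/32 ≈ 0.031250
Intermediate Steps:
p(G) = 5 + G² + 4*G
C = 10 (C = -5 + 15 = 10)
1/(p(-1)*C - R(31, -12)) = 1/((5 + (-1)² + 4*(-1))*10 - 1*(-12)) = 1/((5 + 1 - 4)*10 + 12) = 1/(2*10 + 12) = 1/(20 + 12) = 1/32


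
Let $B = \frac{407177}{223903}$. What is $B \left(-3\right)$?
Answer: $- \frac{1221531}{223903} \approx -5.4556$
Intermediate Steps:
$B = \frac{407177}{223903}$ ($B = 407177 \cdot \frac{1}{223903} = \frac{407177}{223903} \approx 1.8185$)
$B \left(-3\right) = \frac{407177}{223903} \left(-3\right) = - \frac{1221531}{223903}$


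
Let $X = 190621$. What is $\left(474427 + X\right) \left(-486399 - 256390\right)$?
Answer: $-493990338872$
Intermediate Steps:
$\left(474427 + X\right) \left(-486399 - 256390\right) = \left(474427 + 190621\right) \left(-486399 - 256390\right) = 665048 \left(-742789\right) = -493990338872$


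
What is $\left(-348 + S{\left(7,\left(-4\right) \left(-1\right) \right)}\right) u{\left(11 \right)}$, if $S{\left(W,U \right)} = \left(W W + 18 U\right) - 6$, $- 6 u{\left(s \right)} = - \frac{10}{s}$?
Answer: $- \frac{1165}{33} \approx -35.303$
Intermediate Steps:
$u{\left(s \right)} = \frac{5}{3 s}$ ($u{\left(s \right)} = - \frac{\left(-10\right) \frac{1}{s}}{6} = \frac{5}{3 s}$)
$S{\left(W,U \right)} = -6 + W^{2} + 18 U$ ($S{\left(W,U \right)} = \left(W^{2} + 18 U\right) - 6 = -6 + W^{2} + 18 U$)
$\left(-348 + S{\left(7,\left(-4\right) \left(-1\right) \right)}\right) u{\left(11 \right)} = \left(-348 + \left(-6 + 7^{2} + 18 \left(\left(-4\right) \left(-1\right)\right)\right)\right) \frac{5}{3 \cdot 11} = \left(-348 + \left(-6 + 49 + 18 \cdot 4\right)\right) \frac{5}{3} \cdot \frac{1}{11} = \left(-348 + \left(-6 + 49 + 72\right)\right) \frac{5}{33} = \left(-348 + 115\right) \frac{5}{33} = \left(-233\right) \frac{5}{33} = - \frac{1165}{33}$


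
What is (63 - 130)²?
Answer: 4489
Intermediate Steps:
(63 - 130)² = (-67)² = 4489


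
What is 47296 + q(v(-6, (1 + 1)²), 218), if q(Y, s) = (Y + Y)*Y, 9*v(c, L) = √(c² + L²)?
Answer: 3831080/81 ≈ 47297.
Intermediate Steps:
v(c, L) = √(L² + c²)/9 (v(c, L) = √(c² + L²)/9 = √(L² + c²)/9)
q(Y, s) = 2*Y² (q(Y, s) = (2*Y)*Y = 2*Y²)
47296 + q(v(-6, (1 + 1)²), 218) = 47296 + 2*(√(((1 + 1)²)² + (-6)²)/9)² = 47296 + 2*(√((2²)² + 36)/9)² = 47296 + 2*(√(4² + 36)/9)² = 47296 + 2*(√(16 + 36)/9)² = 47296 + 2*(√52/9)² = 47296 + 2*((2*√13)/9)² = 47296 + 2*(2*√13/9)² = 47296 + 2*(52/81) = 47296 + 104/81 = 3831080/81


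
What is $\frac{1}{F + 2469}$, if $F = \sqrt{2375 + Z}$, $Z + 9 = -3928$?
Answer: $\frac{2469}{6097523} - \frac{i \sqrt{1562}}{6097523} \approx 0.00040492 - 6.4817 \cdot 10^{-6} i$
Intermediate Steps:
$Z = -3937$ ($Z = -9 - 3928 = -3937$)
$F = i \sqrt{1562}$ ($F = \sqrt{2375 - 3937} = \sqrt{-1562} = i \sqrt{1562} \approx 39.522 i$)
$\frac{1}{F + 2469} = \frac{1}{i \sqrt{1562} + 2469} = \frac{1}{2469 + i \sqrt{1562}}$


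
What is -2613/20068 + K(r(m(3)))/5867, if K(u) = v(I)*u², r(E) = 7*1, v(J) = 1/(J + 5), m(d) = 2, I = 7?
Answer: -11436395/88304217 ≈ -0.12951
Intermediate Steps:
v(J) = 1/(5 + J)
r(E) = 7
K(u) = u²/12 (K(u) = u²/(5 + 7) = u²/12)
-2613/20068 + K(r(m(3)))/5867 = -2613/20068 + ((1/12)*7²)/5867 = -2613*1/20068 + ((1/12)*49)*(1/5867) = -2613/20068 + (49/12)*(1/5867) = -2613/20068 + 49/70404 = -11436395/88304217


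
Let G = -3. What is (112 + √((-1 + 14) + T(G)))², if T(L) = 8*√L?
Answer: (112 + √(13 + 8*I*√3))² ≈ 13453.0 + 401.84*I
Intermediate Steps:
(112 + √((-1 + 14) + T(G)))² = (112 + √((-1 + 14) + 8*√(-3)))² = (112 + √(13 + 8*(I*√3)))² = (112 + √(13 + 8*I*√3))²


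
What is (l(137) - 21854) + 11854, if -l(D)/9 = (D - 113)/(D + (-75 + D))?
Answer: -1990216/199 ≈ -10001.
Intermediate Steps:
l(D) = -9*(-113 + D)/(-75 + 2*D) (l(D) = -9*(D - 113)/(D + (-75 + D)) = -9*(-113 + D)/(-75 + 2*D))
(l(137) - 21854) + 11854 = (9*(113 - 1*137)/(-75 + 2*137) - 21854) + 11854 = (9*(113 - 137)/(-75 + 274) - 21854) + 11854 = (9*(-24)/199 - 21854) + 11854 = (9*(1/199)*(-24) - 21854) + 11854 = (-216/199 - 21854) + 11854 = -4349162/199 + 11854 = -1990216/199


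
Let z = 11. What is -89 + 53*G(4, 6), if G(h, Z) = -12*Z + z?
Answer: -3322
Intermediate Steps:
G(h, Z) = 11 - 12*Z (G(h, Z) = -12*Z + 11 = 11 - 12*Z)
-89 + 53*G(4, 6) = -89 + 53*(11 - 12*6) = -89 + 53*(11 - 72) = -89 + 53*(-61) = -89 - 3233 = -3322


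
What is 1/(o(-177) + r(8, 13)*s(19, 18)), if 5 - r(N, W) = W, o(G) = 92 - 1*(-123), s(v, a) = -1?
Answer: 1/223 ≈ 0.0044843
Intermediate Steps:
o(G) = 215 (o(G) = 92 + 123 = 215)
r(N, W) = 5 - W
1/(o(-177) + r(8, 13)*s(19, 18)) = 1/(215 + (5 - 1*13)*(-1)) = 1/(215 + (5 - 13)*(-1)) = 1/(215 - 8*(-1)) = 1/(215 + 8) = 1/223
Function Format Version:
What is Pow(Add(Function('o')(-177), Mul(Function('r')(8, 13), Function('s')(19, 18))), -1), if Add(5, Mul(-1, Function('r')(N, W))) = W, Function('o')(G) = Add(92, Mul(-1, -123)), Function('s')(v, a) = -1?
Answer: Rational(1, 223) ≈ 0.0044843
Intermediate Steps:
Function('o')(G) = 215 (Function('o')(G) = Add(92, 123) = 215)
Function('r')(N, W) = Add(5, Mul(-1, W))
Pow(Add(Function('o')(-177), Mul(Function('r')(8, 13), Function('s')(19, 18))), -1) = Pow(Add(215, Mul(Add(5, Mul(-1, 13)), -1)), -1) = Pow(Add(215, Mul(Add(5, -13), -1)), -1) = Pow(Add(215, Mul(-8, -1)), -1) = Pow(Add(215, 8), -1) = Pow(223, -1) = Rational(1, 223)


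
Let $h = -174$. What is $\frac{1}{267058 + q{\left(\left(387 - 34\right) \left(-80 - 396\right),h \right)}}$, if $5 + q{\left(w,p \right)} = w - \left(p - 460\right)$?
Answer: $\frac{1}{99659} \approx 1.0034 \cdot 10^{-5}$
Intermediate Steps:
$q{\left(w,p \right)} = 455 + w - p$ ($q{\left(w,p \right)} = -5 - \left(-460 + p - w\right) = -5 + \left(460 + w - p\right) = 455 + w - p$)
$\frac{1}{267058 + q{\left(\left(387 - 34\right) \left(-80 - 396\right),h \right)}} = \frac{1}{267058 + \left(455 + \left(387 - 34\right) \left(-80 - 396\right) - -174\right)} = \frac{1}{267058 + \left(455 + 353 \left(-476\right) + 174\right)} = \frac{1}{267058 + \left(455 - 168028 + 174\right)} = \frac{1}{267058 - 167399} = \frac{1}{99659}$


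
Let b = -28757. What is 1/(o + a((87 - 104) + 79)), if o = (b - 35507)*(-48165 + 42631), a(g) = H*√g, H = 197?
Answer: 177818488/63238829348009209 - 197*√62/126477658696018418 ≈ 2.8118e-9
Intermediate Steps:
a(g) = 197*√g
o = 355636976 (o = (-28757 - 35507)*(-48165 + 42631) = -64264*(-5534) = 355636976)
1/(o + a((87 - 104) + 79)) = 1/(355636976 + 197*√((87 - 104) + 79)) = 1/(355636976 + 197*√(-17 + 79)) = 1/(355636976 + 197*√62)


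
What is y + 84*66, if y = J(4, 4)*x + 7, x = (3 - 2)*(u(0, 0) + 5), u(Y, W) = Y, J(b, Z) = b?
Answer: 5571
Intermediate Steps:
x = 5 (x = (3 - 2)*(0 + 5) = 1*5 = 5)
y = 27 (y = 4*5 + 7 = 20 + 7 = 27)
y + 84*66 = 27 + 84*66 = 27 + 5544 = 5571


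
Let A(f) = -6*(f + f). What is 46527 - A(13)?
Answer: 46683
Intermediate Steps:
A(f) = -12*f
46527 - A(13) = 46527 - (-12)*13 = 46527 - 1*(-156) = 46527 + 156 = 46683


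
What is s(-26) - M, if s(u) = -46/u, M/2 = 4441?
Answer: -115443/13 ≈ -8880.2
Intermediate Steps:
M = 8882 (M = 2*4441 = 8882)
s(-26) - M = -46/(-26) - 1*8882 = -46*(-1/26) - 8882 = 23/13 - 8882 = -115443/13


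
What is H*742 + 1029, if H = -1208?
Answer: -895307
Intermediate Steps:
H*742 + 1029 = -1208*742 + 1029 = -896336 + 1029 = -895307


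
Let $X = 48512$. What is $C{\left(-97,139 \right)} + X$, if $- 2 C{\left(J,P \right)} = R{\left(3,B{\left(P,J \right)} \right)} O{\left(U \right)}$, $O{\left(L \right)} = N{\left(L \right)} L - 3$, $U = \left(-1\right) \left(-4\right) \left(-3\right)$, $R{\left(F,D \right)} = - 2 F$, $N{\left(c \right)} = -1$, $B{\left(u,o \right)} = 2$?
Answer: $48539$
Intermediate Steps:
$U = -12$ ($U = 4 \left(-3\right) = -12$)
$O{\left(L \right)} = -3 - L$ ($O{\left(L \right)} = - L - 3 = -3 - L$)
$C{\left(J,P \right)} = 27$ ($C{\left(J,P \right)} = - \frac{\left(-2\right) 3 \left(-3 - -12\right)}{2} = - \frac{\left(-6\right) \left(-3 + 12\right)}{2} = - \frac{\left(-6\right) 9}{2} = \left(- \frac{1}{2}\right) \left(-54\right) = 27$)
$C{\left(-97,139 \right)} + X = 27 + 48512 = 48539$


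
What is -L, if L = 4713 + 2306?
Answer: -7019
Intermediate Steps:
L = 7019
-L = -1*7019 = -7019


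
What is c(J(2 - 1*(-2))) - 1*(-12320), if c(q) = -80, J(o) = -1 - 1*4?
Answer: 12240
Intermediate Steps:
J(o) = -5 (J(o) = -1 - 4 = -5)
c(J(2 - 1*(-2))) - 1*(-12320) = -80 - 1*(-12320) = -80 + 12320 = 12240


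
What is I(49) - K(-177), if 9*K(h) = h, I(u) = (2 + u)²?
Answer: 7862/3 ≈ 2620.7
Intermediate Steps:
K(h) = h/9
I(49) - K(-177) = (2 + 49)² - (-177)/9 = 51² - 1*(-59/3) = 2601 + 59/3 = 7862/3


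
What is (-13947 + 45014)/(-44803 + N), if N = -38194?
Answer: -31067/82997 ≈ -0.37431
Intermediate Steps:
(-13947 + 45014)/(-44803 + N) = (-13947 + 45014)/(-44803 - 38194) = 31067/(-82997) = 31067*(-1/82997) = -31067/82997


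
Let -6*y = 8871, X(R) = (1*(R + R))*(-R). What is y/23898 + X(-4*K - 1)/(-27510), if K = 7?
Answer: -7573/10435460 ≈ -0.00072570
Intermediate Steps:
X(R) = -2*R² (X(R) = (1*(2*R))*(-R) = (2*R)*(-R) = -2*R²)
y = -2957/2 (y = -⅙*8871 = -2957/2 ≈ -1478.5)
y/23898 + X(-4*K - 1)/(-27510) = -2957/2/23898 - 2*(-4*7 - 1)²/(-27510) = -2957/2*1/23898 - 2*(-28 - 1)²*(-1/27510) = -2957/47796 - 2*(-29)²*(-1/27510) = -2957/47796 - 2*841*(-1/27510) = -2957/47796 - 1682*(-1/27510) = -2957/47796 + 841/13755 = -7573/10435460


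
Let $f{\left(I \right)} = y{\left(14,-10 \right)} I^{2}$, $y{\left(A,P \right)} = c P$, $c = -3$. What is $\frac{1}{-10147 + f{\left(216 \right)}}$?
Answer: $\frac{1}{1389533} \approx 7.1967 \cdot 10^{-7}$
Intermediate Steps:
$y{\left(A,P \right)} = - 3 P$
$f{\left(I \right)} = 30 I^{2}$ ($f{\left(I \right)} = \left(-3\right) \left(-10\right) I^{2} = 30 I^{2}$)
$\frac{1}{-10147 + f{\left(216 \right)}} = \frac{1}{-10147 + 30 \cdot 216^{2}} = \frac{1}{-10147 + 30 \cdot 46656} = \frac{1}{-10147 + 1399680} = \frac{1}{1389533}$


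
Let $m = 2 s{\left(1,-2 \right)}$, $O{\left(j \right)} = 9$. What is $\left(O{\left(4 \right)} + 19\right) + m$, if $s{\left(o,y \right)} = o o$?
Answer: $30$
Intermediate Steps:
$s{\left(o,y \right)} = o^{2}$
$m = 2$ ($m = 2 \cdot 1^{2} = 2 \cdot 1 = 2$)
$\left(O{\left(4 \right)} + 19\right) + m = \left(9 + 19\right) + 2 = 28 + 2 = 30$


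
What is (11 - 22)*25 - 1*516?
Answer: -791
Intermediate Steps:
(11 - 22)*25 - 1*516 = -11*25 - 516 = -275 - 516 = -791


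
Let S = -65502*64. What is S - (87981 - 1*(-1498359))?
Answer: -5778468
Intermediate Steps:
S = -4192128
S - (87981 - 1*(-1498359)) = -4192128 - (87981 - 1*(-1498359)) = -4192128 - (87981 + 1498359) = -4192128 - 1*1586340 = -4192128 - 1586340 = -5778468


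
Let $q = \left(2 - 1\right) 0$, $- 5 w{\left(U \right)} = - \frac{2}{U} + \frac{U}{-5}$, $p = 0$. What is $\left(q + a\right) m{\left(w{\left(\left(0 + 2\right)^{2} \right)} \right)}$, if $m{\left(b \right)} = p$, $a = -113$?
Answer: $0$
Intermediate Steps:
$w{\left(U \right)} = \frac{U}{25} + \frac{2}{5 U}$ ($w{\left(U \right)} = - \frac{- \frac{2}{U} + \frac{U}{-5}}{5} = - \frac{- \frac{2}{U} + U \left(- \frac{1}{5}\right)}{5} = - \frac{- \frac{2}{U} - \frac{U}{5}}{5} = \frac{U}{25} + \frac{2}{5 U}$)
$q = 0$ ($q = 1 \cdot 0 = 0$)
$m{\left(b \right)} = 0$
$\left(q + a\right) m{\left(w{\left(\left(0 + 2\right)^{2} \right)} \right)} = \left(0 - 113\right) 0 = \left(-113\right) 0 = 0$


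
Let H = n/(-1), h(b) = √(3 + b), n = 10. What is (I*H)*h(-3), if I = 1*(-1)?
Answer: 0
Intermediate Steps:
I = -1
H = -10 (H = 10/(-1) = 10*(-1) = -10)
(I*H)*h(-3) = (-1*(-10))*√(3 - 3) = 10*√0 = 10*0 = 0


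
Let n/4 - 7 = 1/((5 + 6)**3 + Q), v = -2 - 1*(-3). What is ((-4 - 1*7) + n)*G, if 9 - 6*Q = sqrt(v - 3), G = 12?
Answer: 13041988068/63920027 + 288*I*sqrt(2)/63920027 ≈ 204.04 + 6.3719e-6*I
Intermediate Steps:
v = 1 (v = -2 + 3 = 1)
Q = 3/2 - I*sqrt(2)/6 (Q = 3/2 - sqrt(1 - 3)/6 = 3/2 - I*sqrt(2)/6 ≈ 1.5 - 0.2357*I)
n = 28 + 4/(2665/2 - I*sqrt(2)/6) (n = 28 + 4/((5 + 6)**3 + (3/2 - I*sqrt(2)/6)) = 28 + 4/(11**3 + (3/2 - I*sqrt(2)/6)) = 28 + 4/(1331 + (3/2 - I*sqrt(2)/6)) = 28 + 4/(2665/2 - I*sqrt(2)/6) ≈ 28.003 + 5.3099e-7*I)
((-4 - 1*7) + n)*G = ((-4 - 1*7) + (1789952636/63920027 + 24*I*sqrt(2)/63920027))*12 = ((-4 - 7) + (1789952636/63920027 + 24*I*sqrt(2)/63920027))*12 = (-11 + (1789952636/63920027 + 24*I*sqrt(2)/63920027))*12 = (1086832339/63920027 + 24*I*sqrt(2)/63920027)*12 = 13041988068/63920027 + 288*I*sqrt(2)/63920027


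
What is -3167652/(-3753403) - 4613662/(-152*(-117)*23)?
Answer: -348288299107/33375259476 ≈ -10.436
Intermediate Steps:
-3167652/(-3753403) - 4613662/(-152*(-117)*23) = -3167652*(-1/3753403) - 4613662/(17784*23) = 3167652/3753403 - 4613662/409032 = 3167652/3753403 - 4613662*1/409032 = 3167652/3753403 - 100297/8892 = -348288299107/33375259476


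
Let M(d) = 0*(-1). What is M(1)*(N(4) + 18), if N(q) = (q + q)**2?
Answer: 0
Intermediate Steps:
N(q) = 4*q**2 (N(q) = (2*q)**2 = 4*q**2)
M(d) = 0
M(1)*(N(4) + 18) = 0*(4*4**2 + 18) = 0*(4*16 + 18) = 0*(64 + 18) = 0*82 = 0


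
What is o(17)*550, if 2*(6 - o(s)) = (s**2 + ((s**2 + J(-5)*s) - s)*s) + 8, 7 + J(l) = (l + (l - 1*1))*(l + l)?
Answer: -9535900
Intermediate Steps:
J(l) = -7 + 2*l*(-1 + 2*l) (J(l) = -7 + (l + (l - 1*1))*(l + l) = -7 + (l + (l - 1))*(2*l) = -7 + (l + (-1 + l))*(2*l) = -7 + (-1 + 2*l)*(2*l) = -7 + 2*l*(-1 + 2*l))
o(s) = 2 - s**2/2 - s*(s**2 + 102*s)/2 (o(s) = 6 - ((s**2 + ((s**2 + (-7 - 2*(-5) + 4*(-5)**2)*s) - s)*s) + 8)/2 = 6 - ((s**2 + ((s**2 + (-7 + 10 + 4*25)*s) - s)*s) + 8)/2 = 6 - ((s**2 + ((s**2 + (-7 + 10 + 100)*s) - s)*s) + 8)/2 = 6 - ((s**2 + ((s**2 + 103*s) - s)*s) + 8)/2 = 6 - ((s**2 + (s**2 + 102*s)*s) + 8)/2 = 6 - ((s**2 + s*(s**2 + 102*s)) + 8)/2 = 6 - (8 + s**2 + s*(s**2 + 102*s))/2 = 6 + (-4 - s**2/2 - s*(s**2 + 102*s)/2) = 2 - s**2/2 - s*(s**2 + 102*s)/2)
o(17)*550 = (2 - 103/2*17**2 - 1/2*17**3)*550 = (2 - 103/2*289 - 1/2*4913)*550 = (2 - 29767/2 - 4913/2)*550 = -17338*550 = -9535900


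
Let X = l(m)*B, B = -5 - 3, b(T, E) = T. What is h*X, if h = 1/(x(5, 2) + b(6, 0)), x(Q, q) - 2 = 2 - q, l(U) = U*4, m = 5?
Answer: -20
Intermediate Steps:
l(U) = 4*U
x(Q, q) = 4 - q (x(Q, q) = 2 + (2 - q) = 4 - q)
B = -8
h = ⅛ (h = 1/((4 - 1*2) + 6) = 1/((4 - 2) + 6) = 1/(2 + 6) = 1/8 = ⅛ ≈ 0.12500)
X = -160 (X = (4*5)*(-8) = 20*(-8) = -160)
h*X = (⅛)*(-160) = -20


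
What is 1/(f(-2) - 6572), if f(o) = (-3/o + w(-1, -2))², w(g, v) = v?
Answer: -4/26287 ≈ -0.00015217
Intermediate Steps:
f(o) = (-2 - 3/o)² (f(o) = (-3/o - 2)² = (-2 - 3/o)²)
1/(f(-2) - 6572) = 1/((3 + 2*(-2))²/(-2)² - 6572) = 1/((3 - 4)²/4 - 6572) = 1/((¼)*(-1)² - 6572) = 1/((¼)*1 - 6572) = 1/(¼ - 6572) = 1/(-26287/4) = -4/26287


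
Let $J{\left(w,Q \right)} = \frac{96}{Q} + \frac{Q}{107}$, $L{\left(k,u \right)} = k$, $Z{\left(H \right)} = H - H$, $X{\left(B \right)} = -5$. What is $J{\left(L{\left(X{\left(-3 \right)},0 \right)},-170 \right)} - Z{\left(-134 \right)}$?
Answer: $- \frac{19586}{9095} \approx -2.1535$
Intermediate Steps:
$Z{\left(H \right)} = 0$
$J{\left(w,Q \right)} = \frac{96}{Q} + \frac{Q}{107}$ ($J{\left(w,Q \right)} = \frac{96}{Q} + Q \frac{1}{107} = \frac{96}{Q} + \frac{Q}{107}$)
$J{\left(L{\left(X{\left(-3 \right)},0 \right)},-170 \right)} - Z{\left(-134 \right)} = \left(\frac{96}{-170} + \frac{1}{107} \left(-170\right)\right) - 0 = \left(96 \left(- \frac{1}{170}\right) - \frac{170}{107}\right) + 0 = \left(- \frac{48}{85} - \frac{170}{107}\right) + 0 = - \frac{19586}{9095} + 0 = - \frac{19586}{9095}$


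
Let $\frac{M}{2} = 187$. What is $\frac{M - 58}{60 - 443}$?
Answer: $- \frac{316}{383} \approx -0.82507$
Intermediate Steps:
$M = 374$ ($M = 2 \cdot 187 = 374$)
$\frac{M - 58}{60 - 443} = \frac{374 - 58}{60 - 443} = \frac{316}{-383} = 316 \left(- \frac{1}{383}\right) = - \frac{316}{383}$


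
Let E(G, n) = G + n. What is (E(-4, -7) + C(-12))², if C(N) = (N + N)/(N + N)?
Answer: 100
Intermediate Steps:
C(N) = 1 (C(N) = (2*N)/((2*N)) = (2*N)*(1/(2*N)) = 1)
(E(-4, -7) + C(-12))² = ((-4 - 7) + 1)² = (-11 + 1)² = (-10)² = 100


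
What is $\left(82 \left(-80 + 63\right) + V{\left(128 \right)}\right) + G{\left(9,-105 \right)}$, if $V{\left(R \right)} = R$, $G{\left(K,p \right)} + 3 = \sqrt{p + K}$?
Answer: $-1269 + 4 i \sqrt{6} \approx -1269.0 + 9.798 i$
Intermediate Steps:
$G{\left(K,p \right)} = -3 + \sqrt{K + p}$ ($G{\left(K,p \right)} = -3 + \sqrt{p + K} = -3 + \sqrt{K + p}$)
$\left(82 \left(-80 + 63\right) + V{\left(128 \right)}\right) + G{\left(9,-105 \right)} = \left(82 \left(-80 + 63\right) + 128\right) - \left(3 - \sqrt{9 - 105}\right) = \left(82 \left(-17\right) + 128\right) - \left(3 - \sqrt{-96}\right) = \left(-1394 + 128\right) - \left(3 - 4 i \sqrt{6}\right) = -1266 - \left(3 - 4 i \sqrt{6}\right) = -1269 + 4 i \sqrt{6}$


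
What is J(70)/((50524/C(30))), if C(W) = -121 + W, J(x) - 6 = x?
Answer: -1729/12631 ≈ -0.13689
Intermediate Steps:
J(x) = 6 + x
J(70)/((50524/C(30))) = (6 + 70)/((50524/(-121 + 30))) = 76/((50524/(-91))) = 76/((50524*(-1/91))) = 76/(-50524/91) = 76*(-91/50524) = -1729/12631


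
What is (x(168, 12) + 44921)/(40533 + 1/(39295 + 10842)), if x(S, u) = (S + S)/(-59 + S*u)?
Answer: 4407580420421/3977021314054 ≈ 1.1083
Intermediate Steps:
x(S, u) = 2*S/(-59 + S*u) (x(S, u) = (2*S)/(-59 + S*u) = 2*S/(-59 + S*u))
(x(168, 12) + 44921)/(40533 + 1/(39295 + 10842)) = (2*168/(-59 + 168*12) + 44921)/(40533 + 1/(39295 + 10842)) = (2*168/(-59 + 2016) + 44921)/(40533 + 1/50137) = (2*168/1957 + 44921)/(40533 + 1/50137) = (2*168*(1/1957) + 44921)/(2032203022/50137) = (336/1957 + 44921)*(50137/2032203022) = (87910733/1957)*(50137/2032203022) = 4407580420421/3977021314054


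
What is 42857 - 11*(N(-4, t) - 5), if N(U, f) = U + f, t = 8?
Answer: 42868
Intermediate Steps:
42857 - 11*(N(-4, t) - 5) = 42857 - 11*((-4 + 8) - 5) = 42857 - 11*(4 - 5) = 42857 - 11*(-1) = 42857 - 1*(-11) = 42857 + 11 = 42868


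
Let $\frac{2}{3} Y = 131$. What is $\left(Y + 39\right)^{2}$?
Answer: $\frac{221841}{4} \approx 55460.0$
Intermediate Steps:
$Y = \frac{393}{2}$ ($Y = \frac{3}{2} \cdot 131 = \frac{393}{2} \approx 196.5$)
$\left(Y + 39\right)^{2} = \left(\frac{393}{2} + 39\right)^{2} = \left(\frac{471}{2}\right)^{2} = \frac{221841}{4}$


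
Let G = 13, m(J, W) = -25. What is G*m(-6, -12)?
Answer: -325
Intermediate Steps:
G*m(-6, -12) = 13*(-25) = -325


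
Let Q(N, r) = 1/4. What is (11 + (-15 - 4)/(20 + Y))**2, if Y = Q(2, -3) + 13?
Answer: 5329/49 ≈ 108.76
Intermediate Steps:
Q(N, r) = 1/4
Y = 53/4 (Y = 1/4 + 13 = 53/4 ≈ 13.250)
(11 + (-15 - 4)/(20 + Y))**2 = (11 + (-15 - 4)/(20 + 53/4))**2 = (11 - 19/133/4)**2 = (11 - 19*4/133)**2 = (11 - 4/7)**2 = (73/7)**2 = 5329/49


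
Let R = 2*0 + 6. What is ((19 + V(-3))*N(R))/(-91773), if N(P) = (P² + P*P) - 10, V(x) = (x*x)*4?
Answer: -310/8343 ≈ -0.037157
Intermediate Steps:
R = 6 (R = 0 + 6 = 6)
V(x) = 4*x² (V(x) = x²*4 = 4*x²)
N(P) = -10 + 2*P² (N(P) = (P² + P²) - 10 = 2*P² - 10 = -10 + 2*P²)
((19 + V(-3))*N(R))/(-91773) = ((19 + 4*(-3)²)*(-10 + 2*6²))/(-91773) = ((19 + 4*9)*(-10 + 2*36))*(-1/91773) = ((19 + 36)*(-10 + 72))*(-1/91773) = (55*62)*(-1/91773) = 3410*(-1/91773) = -310/8343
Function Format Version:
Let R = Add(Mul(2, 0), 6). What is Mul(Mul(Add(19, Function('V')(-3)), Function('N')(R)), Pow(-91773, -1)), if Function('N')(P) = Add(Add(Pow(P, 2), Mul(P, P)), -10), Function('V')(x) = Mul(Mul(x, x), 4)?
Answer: Rational(-310, 8343) ≈ -0.037157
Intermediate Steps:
R = 6 (R = Add(0, 6) = 6)
Function('V')(x) = Mul(4, Pow(x, 2)) (Function('V')(x) = Mul(Pow(x, 2), 4) = Mul(4, Pow(x, 2)))
Function('N')(P) = Add(-10, Mul(2, Pow(P, 2))) (Function('N')(P) = Add(Add(Pow(P, 2), Pow(P, 2)), -10) = Add(Mul(2, Pow(P, 2)), -10) = Add(-10, Mul(2, Pow(P, 2))))
Mul(Mul(Add(19, Function('V')(-3)), Function('N')(R)), Pow(-91773, -1)) = Mul(Mul(Add(19, Mul(4, Pow(-3, 2))), Add(-10, Mul(2, Pow(6, 2)))), Pow(-91773, -1)) = Mul(Mul(Add(19, Mul(4, 9)), Add(-10, Mul(2, 36))), Rational(-1, 91773)) = Mul(Mul(Add(19, 36), Add(-10, 72)), Rational(-1, 91773)) = Mul(Mul(55, 62), Rational(-1, 91773)) = Mul(3410, Rational(-1, 91773)) = Rational(-310, 8343)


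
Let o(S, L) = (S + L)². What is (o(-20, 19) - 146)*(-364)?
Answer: 52780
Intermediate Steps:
o(S, L) = (L + S)²
(o(-20, 19) - 146)*(-364) = ((19 - 20)² - 146)*(-364) = ((-1)² - 146)*(-364) = (1 - 146)*(-364) = -145*(-364) = 52780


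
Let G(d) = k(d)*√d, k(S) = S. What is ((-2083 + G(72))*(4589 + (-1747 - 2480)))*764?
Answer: -576091144 + 119477376*√2 ≈ -4.0712e+8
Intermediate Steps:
G(d) = d^(3/2) (G(d) = d*√d = d^(3/2))
((-2083 + G(72))*(4589 + (-1747 - 2480)))*764 = ((-2083 + 72^(3/2))*(4589 + (-1747 - 2480)))*764 = ((-2083 + 432*√2)*(4589 - 4227))*764 = ((-2083 + 432*√2)*362)*764 = (-754046 + 156384*√2)*764 = -576091144 + 119477376*√2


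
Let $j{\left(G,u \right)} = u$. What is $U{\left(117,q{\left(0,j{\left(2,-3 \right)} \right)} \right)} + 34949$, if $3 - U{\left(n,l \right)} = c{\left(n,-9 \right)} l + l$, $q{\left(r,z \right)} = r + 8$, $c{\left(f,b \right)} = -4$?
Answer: $34976$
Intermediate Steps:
$q{\left(r,z \right)} = 8 + r$
$U{\left(n,l \right)} = 3 + 3 l$ ($U{\left(n,l \right)} = 3 - \left(- 4 l + l\right) = 3 - - 3 l = 3 + 3 l$)
$U{\left(117,q{\left(0,j{\left(2,-3 \right)} \right)} \right)} + 34949 = \left(3 + 3 \left(8 + 0\right)\right) + 34949 = \left(3 + 3 \cdot 8\right) + 34949 = \left(3 + 24\right) + 34949 = 27 + 34949 = 34976$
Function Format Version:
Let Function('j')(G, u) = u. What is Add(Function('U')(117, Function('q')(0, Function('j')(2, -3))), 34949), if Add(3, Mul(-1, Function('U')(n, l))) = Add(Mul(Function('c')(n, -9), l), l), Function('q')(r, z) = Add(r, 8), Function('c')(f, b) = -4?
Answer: 34976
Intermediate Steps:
Function('q')(r, z) = Add(8, r)
Function('U')(n, l) = Add(3, Mul(3, l)) (Function('U')(n, l) = Add(3, Mul(-1, Add(Mul(-4, l), l))) = Add(3, Mul(-1, Mul(-3, l))) = Add(3, Mul(3, l)))
Add(Function('U')(117, Function('q')(0, Function('j')(2, -3))), 34949) = Add(Add(3, Mul(3, Add(8, 0))), 34949) = Add(Add(3, Mul(3, 8)), 34949) = Add(Add(3, 24), 34949) = Add(27, 34949) = 34976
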